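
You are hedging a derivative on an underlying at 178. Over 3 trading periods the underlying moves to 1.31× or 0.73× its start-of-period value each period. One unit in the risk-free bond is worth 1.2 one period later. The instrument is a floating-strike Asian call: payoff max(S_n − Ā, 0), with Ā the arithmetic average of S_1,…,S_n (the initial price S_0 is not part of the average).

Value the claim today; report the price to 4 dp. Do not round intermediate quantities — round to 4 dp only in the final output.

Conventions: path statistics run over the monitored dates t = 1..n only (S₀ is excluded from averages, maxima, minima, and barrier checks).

price = 31.5194

With p* = (R−d)/(u−d) = 0.8103, sum probability × payoff across the paths and divide by R^3.
Enumerate all 2^3 = 8 price paths (U = up ×1.31, D = down ×0.73); each path with k up-moves has probability p*^k·(1−p*)^(3−k).
DDD: Ā=98.0137, payoff=0.0000, prob=0.006822
UDD: Ā=175.8877, payoff=0.0000, prob=0.029147
DUD: Ā=141.4743, payoff=0.0000, prob=0.029147
UUD: Ā=253.8786, payoff=0.0000, prob=0.124539
DDU: Ā=116.3526, payoff=7.9090, prob=0.029147
UDU: Ā=208.7971, payoff=14.1929, prob=0.124539
DUU: Ā=174.3838, payoff=48.6062, prob=0.124539
UUU: Ā=312.9353, payoff=87.2249, prob=0.532120
Price = Σ prob·payoff / R^3 = 54.465545 / 1.728000 = 31.5194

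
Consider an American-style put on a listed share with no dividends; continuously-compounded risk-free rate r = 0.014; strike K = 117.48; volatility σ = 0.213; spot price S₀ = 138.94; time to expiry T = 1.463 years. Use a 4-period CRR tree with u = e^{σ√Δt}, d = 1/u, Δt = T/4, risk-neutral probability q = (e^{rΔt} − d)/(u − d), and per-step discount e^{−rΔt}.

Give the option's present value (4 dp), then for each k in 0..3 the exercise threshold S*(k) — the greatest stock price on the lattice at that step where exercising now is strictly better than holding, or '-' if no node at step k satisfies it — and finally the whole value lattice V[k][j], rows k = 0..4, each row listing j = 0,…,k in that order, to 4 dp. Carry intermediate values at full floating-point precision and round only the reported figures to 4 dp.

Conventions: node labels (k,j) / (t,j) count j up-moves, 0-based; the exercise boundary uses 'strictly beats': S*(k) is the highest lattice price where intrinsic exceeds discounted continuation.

Δt=0.36575  u=1.13748  d=0.87914  q=0.48771  discount=0.99489
step 4 (expiry): payoffs max(K−S,0) = 34.4854 10.0962 0.0000 0.0000 0.0000
step 3: (k=3,j=0): S=94.4048, K−S=23.0752, hold=22.4751 ⇒ V=23.0752 exercise | (k=3,j=1): S=122.1470, K−S=0.0000, hold=5.1458 ⇒ V=5.1458 continue | (k=3,j=2): S=158.0417, K−S=0.0000, hold=0.0000 ⇒ V=0.0000 continue | (k=3,j=3): S=204.4844, K−S=0.0000, hold=0.0000 ⇒ V=0.0000 continue  boundary S*=94.4048
step 2: (k=2,j=0): S=107.3838, K−S=10.0962, hold=14.2576 ⇒ V=14.2576 continue | (k=2,j=1): S=138.9400, K−S=0.0000, hold=2.6227 ⇒ V=2.6227 continue | (k=2,j=2): S=179.7695, K−S=0.0000, hold=0.0000 ⇒ V=0.0000 continue  boundary S*=-
step 1: (k=1,j=0): S=122.1470, K−S=0.0000, hold=8.5393 ⇒ V=8.5393 continue | (k=1,j=1): S=158.0417, K−S=0.0000, hold=1.3367 ⇒ V=1.3367 continue  boundary S*=-
step 0: (k=0,j=0): S=138.9400, K−S=0.0000, hold=5.0008 ⇒ V=5.0008 continue  boundary S*=-

price = 5.0008
boundary = - - - 94.4048
tree:
5.0008
8.5393 1.3367
14.2576 2.6227 0.0000
23.0752 5.1458 0.0000 0.0000
34.4854 10.0962 0.0000 0.0000 0.0000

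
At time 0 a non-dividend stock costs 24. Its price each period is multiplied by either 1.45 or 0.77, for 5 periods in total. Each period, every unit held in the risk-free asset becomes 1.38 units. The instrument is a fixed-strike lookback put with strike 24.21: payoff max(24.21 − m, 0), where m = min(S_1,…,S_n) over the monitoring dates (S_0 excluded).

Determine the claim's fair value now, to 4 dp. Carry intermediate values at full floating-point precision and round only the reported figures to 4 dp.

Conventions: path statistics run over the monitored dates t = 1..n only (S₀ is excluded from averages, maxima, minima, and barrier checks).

price = 0.1365

Set p* = 0.8971 (from d < R < u); the path-dependent value is the discounted p*-expectation over all price paths.
Enumerate all 2^5 = 32 price paths (U = up ×1.45, D = down ×0.77); each path with k up-moves has probability p*^k·(1−p*)^(5−k).
DDDDD: m=6.4963, payoff=17.7137, prob=0.000012
UDDDD: m=12.2333, payoff=11.9767, prob=0.000101
DUDDD: m=12.2333, payoff=11.9767, prob=0.000101
UUDDD: m=23.0367, payoff=1.1733, prob=0.000878
DDUDD: m=12.2333, payoff=11.9767, prob=0.000101
UDUDD: m=23.0367, payoff=1.1733, prob=0.000878
DUUDD: m=18.4800, payoff=5.7300, prob=0.000878
UUUDD: m=34.8000, payoff=0.0000, prob=0.007650
DDDUD: m=10.9568, payoff=13.2532, prob=0.000101
UDDUD: m=20.6329, payoff=3.5771, prob=0.000878
DUDUD: m=18.4800, payoff=5.7300, prob=0.000878
UUDUD: m=34.8000, payoff=0.0000, prob=0.007650
DDUUD: m=14.2296, payoff=9.9804, prob=0.000878
UDUUD: m=26.7960, payoff=0.0000, prob=0.007650
DUUUD: m=18.4800, payoff=5.7300, prob=0.007650
UUUUD: m=34.8000, payoff=0.0000, prob=0.066661
DDDDU: m=8.4367, payoff=15.7733, prob=0.000101
UDDDU: m=15.8873, payoff=8.3227, prob=0.000878
DUDDU: m=15.8873, payoff=8.3227, prob=0.000878
UUDDU: m=29.9177, payoff=0.0000, prob=0.007650
DDUDU: m=14.2296, payoff=9.9804, prob=0.000878
UDUDU: m=26.7960, payoff=0.0000, prob=0.007650
DUUDU: m=18.4800, payoff=5.7300, prob=0.007650
UUUDU: m=34.8000, payoff=0.0000, prob=0.066661
DDDUU: m=10.9568, payoff=13.2532, prob=0.000878
UDDUU: m=20.6329, payoff=3.5771, prob=0.007650
DUDUU: m=18.4800, payoff=5.7300, prob=0.007650
UUDUU: m=34.8000, payoff=0.0000, prob=0.066661
DDUUU: m=14.2296, payoff=9.9804, prob=0.007650
UDUUU: m=26.7960, payoff=0.0000, prob=0.066661
DUUUU: m=18.4800, payoff=5.7300, prob=0.066661
UUUUU: m=34.8000, payoff=0.0000, prob=0.580904
Price = Σ prob·payoff / R^5 = 0.682952 / 5.004900 = 0.1365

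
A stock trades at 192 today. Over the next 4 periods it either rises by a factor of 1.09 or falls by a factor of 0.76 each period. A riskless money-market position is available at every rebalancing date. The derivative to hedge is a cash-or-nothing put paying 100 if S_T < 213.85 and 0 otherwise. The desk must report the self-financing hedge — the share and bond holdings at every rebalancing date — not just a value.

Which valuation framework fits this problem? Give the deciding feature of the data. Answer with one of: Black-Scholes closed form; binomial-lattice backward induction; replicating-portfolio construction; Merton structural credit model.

Key observation: the task asks for the hedge itself — share and bond holdings at every node of the 4-period tree on spot 192 with factors 1.09/0.76 — which is exactly what the replicating-portfolio construction produces.

framework: replicating-portfolio construction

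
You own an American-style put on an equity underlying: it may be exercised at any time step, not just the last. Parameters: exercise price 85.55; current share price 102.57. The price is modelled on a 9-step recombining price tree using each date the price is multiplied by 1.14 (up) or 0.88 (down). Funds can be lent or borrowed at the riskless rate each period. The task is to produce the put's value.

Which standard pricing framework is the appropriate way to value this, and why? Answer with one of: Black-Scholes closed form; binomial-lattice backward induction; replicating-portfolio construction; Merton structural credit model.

framework: binomial-lattice backward induction

Key observation: an American put (K = 85.55, S₀ = 102.57) on a 9-date tree has no closed form — the optimal stopping decision is embedded and must be resolved recursively from expiry.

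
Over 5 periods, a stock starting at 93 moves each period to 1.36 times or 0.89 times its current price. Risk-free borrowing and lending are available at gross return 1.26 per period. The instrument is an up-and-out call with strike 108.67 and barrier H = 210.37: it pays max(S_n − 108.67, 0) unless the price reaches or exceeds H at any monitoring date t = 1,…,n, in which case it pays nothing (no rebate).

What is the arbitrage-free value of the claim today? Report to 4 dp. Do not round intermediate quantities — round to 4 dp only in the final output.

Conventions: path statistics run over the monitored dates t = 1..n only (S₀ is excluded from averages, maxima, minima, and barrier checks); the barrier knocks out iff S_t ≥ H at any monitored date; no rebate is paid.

price = 5.0331

Under the martingale measure an up-move has probability p* = 0.7872; value the claim as the probability-weighted average of per-path payoffs, discounted 5 periods at R = 1.26.
Enumerate all 2^5 = 32 price paths (U = up ×1.36, D = down ×0.89); each path with k up-moves has probability p*^k·(1−p*)^(5−k).
DDDDD: M=82.7700, payoff=0.0000, prob=0.000436
UDDDD: M=126.4800, payoff=0.0000, prob=0.001613
DUDDD: M=112.5672, payoff=0.0000, prob=0.001613
UUDDD: M=172.0128, payoff=12.5937, prob=0.005969
DDUDD: M=100.1848, payoff=0.0000, prob=0.001613
UDUDD: M=153.0914, payoff=12.5937, prob=0.005969
DUUDD: M=153.0914, payoff=12.5937, prob=0.005969
UUUDD: M=233.9374, payoff=0.0000, prob=0.022086
DDDUD: M=89.1645, payoff=0.0000, prob=0.001613
UDDUD: M=136.2513, payoff=12.5937, prob=0.005969
DUDUD: M=136.2513, payoff=12.5937, prob=0.005969
UUDUD: M=208.2043, payoff=76.6318, prob=0.022086
DDUUD: M=136.2513, payoff=12.5937, prob=0.005969
UDUUD: M=208.2043, payoff=76.6318, prob=0.022086
DUUUD: M=208.2043, payoff=76.6318, prob=0.022086
UUUUD: M=318.1549, payoff=0.0000, prob=0.081718
DDDDU: M=82.7700, payoff=0.0000, prob=0.001613
UDDDU: M=126.4800, payoff=12.5937, prob=0.005969
DUDDU: M=121.2637, payoff=12.5937, prob=0.005969
UUDDU: M=185.3018, payoff=76.6318, prob=0.022086
DDUDU: M=121.2637, payoff=12.5937, prob=0.005969
UDUDU: M=185.3018, payoff=76.6318, prob=0.022086
DUUDU: M=185.3018, payoff=76.6318, prob=0.022086
UUUDU: M=283.1578, payoff=0.0000, prob=0.081718
DDDUU: M=121.2637, payoff=12.5937, prob=0.005969
UDDUU: M=185.3018, payoff=76.6318, prob=0.022086
DUDUU: M=185.3018, payoff=76.6318, prob=0.022086
UUDUU: M=283.1578, payoff=0.0000, prob=0.081718
DDUUU: M=185.3018, payoff=76.6318, prob=0.022086
UDUUU: M=283.1578, payoff=0.0000, prob=0.081718
DUUUU: M=283.1578, payoff=0.0000, prob=0.081718
UUUUU: M=432.6906, payoff=0.0000, prob=0.302357
Price = Σ prob·payoff / R^5 = 15.984111 / 3.175797 = 5.0331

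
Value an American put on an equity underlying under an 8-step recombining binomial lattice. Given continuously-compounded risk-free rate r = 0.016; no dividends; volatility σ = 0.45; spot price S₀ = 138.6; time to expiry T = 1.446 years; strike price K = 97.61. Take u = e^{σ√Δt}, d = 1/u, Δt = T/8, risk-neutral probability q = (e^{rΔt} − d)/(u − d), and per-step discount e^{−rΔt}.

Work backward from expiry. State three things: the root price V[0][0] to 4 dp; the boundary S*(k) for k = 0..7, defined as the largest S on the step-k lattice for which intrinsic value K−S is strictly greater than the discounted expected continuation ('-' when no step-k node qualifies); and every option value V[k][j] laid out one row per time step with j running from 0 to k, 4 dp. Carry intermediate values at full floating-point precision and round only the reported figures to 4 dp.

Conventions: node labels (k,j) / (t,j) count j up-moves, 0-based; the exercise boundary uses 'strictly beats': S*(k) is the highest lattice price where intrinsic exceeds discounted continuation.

price = 8.7161
boundary = - - - - - 53.2507 64.4782 78.0729
tree:
8.7161
12.8020 3.9714
18.3652 6.3477 1.2051
25.6005 9.9817 2.1188 0.1394
34.4459 15.3712 3.7136 0.2589 0.0000
44.3593 23.0179 6.4858 0.4806 0.0000 0.0000
53.6318 33.1318 11.2823 0.8923 0.0000 0.0000 0.0000
61.2896 44.3593 19.5371 1.6567 0.0000 0.0000 0.0000 0.0000
67.6140 53.6318 33.1318 3.0760 0.0000 0.0000 0.0000 0.0000 0.0000

Δt=0.18075  u=1.21084  d=0.82587  q=0.45984  discount=0.99711
step 8 (expiry): payoffs max(K−S,0) = 67.6140 53.6318 33.1318 3.0760 0.0000 0.0000 0.0000 0.0000 0.0000
step 7: (k=7,j=0): S=36.3204, K−S=61.2896, hold=61.0077 ⇒ V=61.2896 exercise | (k=7,j=1): S=53.2507, K−S=44.3593, hold=44.0774 ⇒ V=44.3593 exercise | (k=7,j=2): S=78.0729, K−S=19.5371, hold=19.2552 ⇒ V=19.5371 exercise | (k=7,j=3): S=114.4658, K−S=0.0000, hold=1.6567 ⇒ V=1.6567 continue | (k=7,j=4): S=167.8227, K−S=0.0000, hold=0.0000 ⇒ V=0.0000 continue | (k=7,j=5): S=246.0514, K−S=0.0000, hold=0.0000 ⇒ V=0.0000 continue | (k=7,j=6): S=360.7456, K−S=0.0000, hold=0.0000 ⇒ V=0.0000 continue | (k=7,j=7): S=528.9031, K−S=0.0000, hold=0.0000 ⇒ V=0.0000 continue  boundary S*=78.0729
step 6: (k=6,j=0): S=43.9782, K−S=53.6318, hold=53.3499 ⇒ V=53.6318 exercise | (k=6,j=1): S=64.4782, K−S=33.1318, hold=32.8499 ⇒ V=33.1318 exercise | (k=6,j=2): S=94.5340, K−S=3.0760, hold=11.2823 ⇒ V=11.2823 continue | (k=6,j=3): S=138.6000, K−S=0.0000, hold=0.8923 ⇒ V=0.8923 continue | (k=6,j=4): S=203.2068, K−S=0.0000, hold=0.0000 ⇒ V=0.0000 continue | (k=6,j=5): S=297.9295, K−S=0.0000, hold=0.0000 ⇒ V=0.0000 continue | (k=6,j=6): S=436.8060, K−S=0.0000, hold=0.0000 ⇒ V=0.0000 continue  boundary S*=64.4782
step 5: (k=5,j=0): S=53.2507, K−S=44.3593, hold=44.0774 ⇒ V=44.3593 exercise | (k=5,j=1): S=78.0729, K−S=19.5371, hold=23.0179 ⇒ V=23.0179 continue | (k=5,j=2): S=114.4658, K−S=0.0000, hold=6.4858 ⇒ V=6.4858 continue | (k=5,j=3): S=167.8227, K−S=0.0000, hold=0.4806 ⇒ V=0.4806 continue | (k=5,j=4): S=246.0514, K−S=0.0000, hold=0.0000 ⇒ V=0.0000 continue | (k=5,j=5): S=360.7456, K−S=0.0000, hold=0.0000 ⇒ V=0.0000 continue  boundary S*=53.2507
step 4: (k=4,j=0): S=64.4782, K−S=33.1318, hold=34.4459 ⇒ V=34.4459 continue | (k=4,j=1): S=94.5340, K−S=3.0760, hold=15.3712 ⇒ V=15.3712 continue | (k=4,j=2): S=138.6000, K−S=0.0000, hold=3.7136 ⇒ V=3.7136 continue | (k=4,j=3): S=203.2068, K−S=0.0000, hold=0.2589 ⇒ V=0.2589 continue | (k=4,j=4): S=297.9295, K−S=0.0000, hold=0.0000 ⇒ V=0.0000 continue  boundary S*=-
step 3: (k=3,j=0): S=78.0729, K−S=19.5371, hold=25.6005 ⇒ V=25.6005 continue | (k=3,j=1): S=114.4658, K−S=0.0000, hold=9.9817 ⇒ V=9.9817 continue | (k=3,j=2): S=167.8227, K−S=0.0000, hold=2.1188 ⇒ V=2.1188 continue | (k=3,j=3): S=246.0514, K−S=0.0000, hold=0.1394 ⇒ V=0.1394 continue  boundary S*=-
step 2: (k=2,j=0): S=94.5340, K−S=3.0760, hold=18.3652 ⇒ V=18.3652 continue | (k=2,j=1): S=138.6000, K−S=0.0000, hold=6.3477 ⇒ V=6.3477 continue | (k=2,j=2): S=203.2068, K−S=0.0000, hold=1.2051 ⇒ V=1.2051 continue  boundary S*=-
step 1: (k=1,j=0): S=114.4658, K−S=0.0000, hold=12.8020 ⇒ V=12.8020 continue | (k=1,j=1): S=167.8227, K−S=0.0000, hold=3.9714 ⇒ V=3.9714 continue  boundary S*=-
step 0: (k=0,j=0): S=138.6000, K−S=0.0000, hold=8.7161 ⇒ V=8.7161 continue  boundary S*=-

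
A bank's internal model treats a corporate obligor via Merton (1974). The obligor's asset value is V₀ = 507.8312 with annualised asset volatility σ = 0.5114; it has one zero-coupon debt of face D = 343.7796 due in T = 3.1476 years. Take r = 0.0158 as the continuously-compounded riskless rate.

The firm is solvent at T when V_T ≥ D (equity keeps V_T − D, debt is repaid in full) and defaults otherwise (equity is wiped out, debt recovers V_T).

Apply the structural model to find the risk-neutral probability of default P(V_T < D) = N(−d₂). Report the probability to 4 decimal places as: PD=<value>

With assets at 507.8312 and a single debt payment of 343.7796 at 3.1476 years:
d₁ = [ln(V₀/D) + (r + σ²/2)T] / (σ√T)
   = [ln(507.8312/343.7796) + (0.0158 + 0.5·0.5114²)·3.1476] / (0.5114·√3.1476)
   = [0.390148 + 0.461328] / 0.907299 = 0.938474
d₂ = d₁ − σ√T = 0.938474 − 0.907299 = 0.031174
risk-neutral PD = N(−d₂) = N(-0.031174) = 0.487565

PD=0.4876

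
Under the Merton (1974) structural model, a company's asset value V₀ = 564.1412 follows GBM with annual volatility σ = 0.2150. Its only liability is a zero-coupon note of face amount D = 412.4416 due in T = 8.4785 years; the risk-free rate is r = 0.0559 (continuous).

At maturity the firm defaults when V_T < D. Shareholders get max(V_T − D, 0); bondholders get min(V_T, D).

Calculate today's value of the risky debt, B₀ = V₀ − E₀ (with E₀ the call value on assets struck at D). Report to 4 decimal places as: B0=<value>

B0=245.2832

Equity is a call on the firm's assets struck at D = 412.4416:
d₁ = [ln(V₀/D) + (r + σ²/2)T] / (σ√T)
   = [ln(564.1412/412.4416) + (0.0559 + 0.5·0.2150²)·8.4785] / (0.2150·√8.4785)
   = [0.313210 + 0.669907] / 0.626034 = 1.570390
d₂ = d₁ − σ√T = 1.570390 − 0.626034 = 0.944356
N(d₁) = 0.941838,  N(d₂) = 0.827506,  e^(−rT) = 0.622540
E₀ = V₀·N(d₁) − D·e^(−rT)·N(d₂)
   = 564.1412·0.941838 − 412.4416·0.622540·0.827506 = 318.858045
B₀ = V₀ − E₀ = 564.1412 − 318.858045 = 245.283155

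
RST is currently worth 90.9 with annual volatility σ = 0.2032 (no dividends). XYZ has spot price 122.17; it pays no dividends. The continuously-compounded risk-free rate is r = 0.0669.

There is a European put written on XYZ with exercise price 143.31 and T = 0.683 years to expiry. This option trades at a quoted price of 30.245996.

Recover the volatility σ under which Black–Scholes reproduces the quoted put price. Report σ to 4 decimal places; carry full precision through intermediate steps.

At σ = 0.5220 the Black–Scholes value reproduces the quote:
σ√T = 0.522·√0.683 = 0.431401
d₁ = (ln(S/K) + (r+σ²/2)T) / (σ√T) = (ln(122.17/143.31) + (0.0669+0.522²/2)·0.683) / 0.431401 = (-0.159597 + 0.138746) / 0.431401 = -0.048332
d₂ = d₁ − σ√T = -0.048332 − 0.431401 = -0.479733
e^{−rT} = 0.955335
N(−d₁) = 0.519274,  N(−d₂) = 0.684291
V = K·e^{−rT}·N(−d₂) − S·N(−d₁) = 93.685739 − 63.439743 = 30.245996 (the quoted price), and the Black–Scholes price is strictly increasing in σ, so σ is unique

sigma = 0.5220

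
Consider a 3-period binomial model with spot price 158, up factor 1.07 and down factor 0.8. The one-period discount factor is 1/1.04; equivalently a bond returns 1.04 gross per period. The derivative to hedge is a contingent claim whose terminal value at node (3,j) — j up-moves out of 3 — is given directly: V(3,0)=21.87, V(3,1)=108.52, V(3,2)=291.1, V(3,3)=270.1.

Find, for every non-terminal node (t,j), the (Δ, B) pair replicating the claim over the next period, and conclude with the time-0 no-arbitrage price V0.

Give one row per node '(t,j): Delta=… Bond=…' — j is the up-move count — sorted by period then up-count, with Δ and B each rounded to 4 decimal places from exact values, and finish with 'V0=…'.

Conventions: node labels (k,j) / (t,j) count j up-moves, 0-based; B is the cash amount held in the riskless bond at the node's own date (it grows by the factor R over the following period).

No-arbitrage ⇒ martingale measure with p* = (R−d)/(u−d) = 0.8889.
Payoffs at expiry: V(3,0)=21.8700, V(3,1)=108.5200, V(3,2)=291.1000, V(3,3)=270.1000
  t=2,j=0: stock 101.1200 → up 108.1984 (V=108.5200), down 80.8960 (V=21.8700). Price 95.0887; hedge Δ=3.1737, bond B=-225.8373.
  t=2,j=1: stock 135.2480 → up 144.7154 (V=291.1000), down 108.1984 (V=108.5200). Price 260.3974; hedge Δ=4.9999, bond B=-415.8248.
  t=2,j=2: stock 180.8942 → up 193.5568 (V=270.1000), down 144.7154 (V=291.1000). Price 261.9551; hedge Δ=-0.4300, bond B=339.7329.
  t=1,j=0: stock 126.4000 → up 135.2480 (V=260.3974), down 101.1200 (V=95.0887). Price 232.7210; hedge Δ=4.8438, bond B=-379.5337.
  t=1,j=1: stock 169.0600 → up 180.8942 (V=261.9551), down 135.2480 (V=260.3974). Price 251.7135; hedge Δ=0.0341, bond B=245.9443.
  t=0,j=0: stock 158.0000 → up 169.0600 (V=251.7135), down 126.4000 (V=232.7210). Price 240.0031; hedge Δ=0.4452, bond B=169.6603.
Verification: the root portfolio costs Δ(0,0)·S0 + B(0,0) = 240.0031, matching V0.

(0,0): Delta=0.4452 Bond=169.6603
(1,0): Delta=4.8438 Bond=-379.5337
(1,1): Delta=0.0341 Bond=245.9443
(2,0): Delta=3.1737 Bond=-225.8373
(2,1): Delta=4.9999 Bond=-415.8248
(2,2): Delta=-0.4300 Bond=339.7329
V0=240.0031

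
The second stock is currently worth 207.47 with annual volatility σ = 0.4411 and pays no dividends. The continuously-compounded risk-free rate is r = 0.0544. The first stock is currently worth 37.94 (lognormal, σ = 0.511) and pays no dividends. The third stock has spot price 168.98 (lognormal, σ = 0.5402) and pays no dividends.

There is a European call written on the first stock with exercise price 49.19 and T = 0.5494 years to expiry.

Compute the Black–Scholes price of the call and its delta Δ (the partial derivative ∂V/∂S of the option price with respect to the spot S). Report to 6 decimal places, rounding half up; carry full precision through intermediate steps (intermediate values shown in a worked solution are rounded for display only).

price = 2.663549
Δ = 0.338220

σ√T = 0.511·√0.5494 = 0.378761
d₁ = (ln(S/K) + (r+σ²/2)T) / (σ√T) = (ln(37.94/49.19) + (0.0544+0.511²/2)·0.5494) / 0.378761 = (-0.259684 + 0.101617) / 0.378761 = -0.417327
d₂ = d₁ − σ√T = -0.417327 − 0.378761 = -0.796088
e^{−rT} = 0.970555
N(d₁) = 0.338220,  N(d₂) = 0.212991
Call price V = S·N(d₁) − K·e^{−rT}·N(d₂) = 12.832056 − 10.168507 = 2.663549
Δ = N(d₁) = 0.338220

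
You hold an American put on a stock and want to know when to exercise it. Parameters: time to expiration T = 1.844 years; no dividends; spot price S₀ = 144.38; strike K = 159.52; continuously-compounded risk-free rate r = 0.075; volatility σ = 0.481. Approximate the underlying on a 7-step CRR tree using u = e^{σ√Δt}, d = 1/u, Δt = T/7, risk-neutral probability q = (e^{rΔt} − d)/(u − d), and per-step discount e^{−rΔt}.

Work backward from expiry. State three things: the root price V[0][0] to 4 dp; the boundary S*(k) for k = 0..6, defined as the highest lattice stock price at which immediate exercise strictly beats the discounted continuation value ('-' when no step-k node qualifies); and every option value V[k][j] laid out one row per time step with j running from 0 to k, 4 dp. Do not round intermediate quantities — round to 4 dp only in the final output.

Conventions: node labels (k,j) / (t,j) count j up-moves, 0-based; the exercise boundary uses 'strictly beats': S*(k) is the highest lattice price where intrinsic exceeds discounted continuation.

params: Δt=0.26343 u=1.28002 d=0.78124 q=0.47860 e^(-rΔt)=0.98044
t_7 payoffs: 133.8756 117.5030 90.6773 46.7248 0.0000 0.0000 0.0000 0.0000
t_6: node(6,0) S=32.8253 payoff=126.6947 vs cont=123.5739 → 126.6947 [stop]  node(6,1) S=53.7826 payoff=105.7374 vs cont=102.6167 → 105.7374 [stop]  node(6,2) S=88.1200 payoff=71.4000 vs cont=68.2793 → 71.4000 [stop]  node(6,3) S=144.3800 payoff=15.1400 vs cont=23.8858 → 23.8858 [wait]  node(6,4) S=236.5591 payoff=0.0000 vs cont=0.0000 → 0.0000 [wait]  node(6,5) S=387.5897 payoff=0.0000 vs cont=0.0000 → 0.0000 [wait]  node(6,6) S=635.0455 payoff=0.0000 vs cont=0.0000 → 0.0000 [wait]  ⇒ S*(6)=88.1200
t_5: node(5,0) S=42.0170 payoff=117.5030 vs cont=114.3822 → 117.5030 [stop]  node(5,1) S=68.8427 payoff=90.6773 vs cont=87.5565 → 90.6773 [stop]  node(5,2) S=112.7952 payoff=46.7248 vs cont=47.7079 → 47.7079 [wait]  node(5,3) S=184.8091 payoff=0.0000 vs cont=12.2105 → 12.2105 [wait]  node(5,4) S=302.8001 payoff=0.0000 vs cont=0.0000 → 0.0000 [wait]  node(5,5) S=496.1221 payoff=0.0000 vs cont=0.0000 → 0.0000 [wait]  ⇒ S*(5)=68.8427
t_4: node(4,0) S=53.7826 payoff=105.7374 vs cont=102.6167 → 105.7374 [stop]  node(4,1) S=88.1200 payoff=71.4000 vs cont=68.7406 → 71.4000 [stop]  node(4,2) S=144.3800 payoff=15.1400 vs cont=30.1179 → 30.1179 [wait]  node(4,3) S=236.5591 payoff=0.0000 vs cont=6.2420 → 6.2420 [wait]  node(4,4) S=387.5897 payoff=0.0000 vs cont=0.0000 → 0.0000 [wait]  ⇒ S*(4)=88.1200
t_3: node(3,0) S=68.8427 payoff=90.6773 vs cont=87.5565 → 90.6773 [stop]  node(3,1) S=112.7952 payoff=46.7248 vs cont=50.6322 → 50.6322 [wait]  node(3,2) S=184.8091 payoff=0.0000 vs cont=18.3253 → 18.3253 [wait]  node(3,3) S=302.8001 payoff=0.0000 vs cont=3.1909 → 3.1909 [wait]  ⇒ S*(3)=68.8427
t_2: node(2,0) S=88.1200 payoff=71.4000 vs cont=70.1128 → 71.4000 [stop]  node(2,1) S=144.3800 payoff=15.1400 vs cont=34.4822 → 34.4822 [wait]  node(2,2) S=236.5591 payoff=0.0000 vs cont=10.8652 → 10.8652 [wait]  ⇒ S*(2)=88.1200
t_1: node(1,0) S=112.7952 payoff=46.7248 vs cont=52.6801 → 52.6801 [wait]  node(1,1) S=184.8091 payoff=0.0000 vs cont=22.7257 → 22.7257 [wait]  ⇒ S*(1)=-
t_0: node(0,0) S=144.3800 payoff=15.1400 vs cont=37.5938 → 37.5938 [wait]  ⇒ S*(0)=-

price = 37.5938
boundary = - - 88.1200 68.8427 88.1200 68.8427 88.1200
tree:
37.5938
52.6801 22.7257
71.4000 34.4822 10.8652
90.6773 50.6322 18.3253 3.1909
105.7374 71.4000 30.1179 6.2420 0.0000
117.5030 90.6773 47.7079 12.2105 0.0000 0.0000
126.6947 105.7374 71.4000 23.8858 0.0000 0.0000 0.0000
133.8756 117.5030 90.6773 46.7248 0.0000 0.0000 0.0000 0.0000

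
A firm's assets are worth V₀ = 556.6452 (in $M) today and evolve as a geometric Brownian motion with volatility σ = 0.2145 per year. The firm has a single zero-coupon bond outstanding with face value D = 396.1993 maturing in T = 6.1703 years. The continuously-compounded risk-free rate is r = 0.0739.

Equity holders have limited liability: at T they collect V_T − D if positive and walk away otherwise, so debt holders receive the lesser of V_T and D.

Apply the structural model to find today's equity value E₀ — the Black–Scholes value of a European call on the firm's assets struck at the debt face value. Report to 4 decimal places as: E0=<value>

Work the structural quantities from V₀ = 556.6452 against face 396.1993:
d₁ = [ln(V₀/D) + (r + σ²/2)T] / (σ√T)
   = [ln(556.6452/396.1993) + (0.0739 + 0.5·0.2145²)·6.1703] / (0.2145·√6.1703)
   = [0.340011 + 0.597934] / 0.532820 = 1.760340
d₂ = d₁ − σ√T = 1.760340 − 0.532820 = 1.227520
N(d₁) = 0.960825,  N(d₂) = 0.890186,  e^(−rT) = 0.633823
E₀ = V₀·N(d₁) − D·e^(−rT)·N(d₂)
   = 556.6452·0.960825 − 396.1993·0.633823·0.890186 = 311.294676

E0=311.2947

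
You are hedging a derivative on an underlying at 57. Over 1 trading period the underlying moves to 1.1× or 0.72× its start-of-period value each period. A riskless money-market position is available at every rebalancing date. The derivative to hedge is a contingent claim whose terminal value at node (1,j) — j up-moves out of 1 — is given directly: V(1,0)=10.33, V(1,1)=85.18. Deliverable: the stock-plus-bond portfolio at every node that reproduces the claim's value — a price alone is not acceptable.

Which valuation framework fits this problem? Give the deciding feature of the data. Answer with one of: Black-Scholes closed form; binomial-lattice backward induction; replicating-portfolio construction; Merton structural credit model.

Key observation: since the answer must list Δ and B at each node of the 1.1/0.72 lattice on 57, the replicating-portfolio method — solving the two-state system at every node — is the one that applies.

framework: replicating-portfolio construction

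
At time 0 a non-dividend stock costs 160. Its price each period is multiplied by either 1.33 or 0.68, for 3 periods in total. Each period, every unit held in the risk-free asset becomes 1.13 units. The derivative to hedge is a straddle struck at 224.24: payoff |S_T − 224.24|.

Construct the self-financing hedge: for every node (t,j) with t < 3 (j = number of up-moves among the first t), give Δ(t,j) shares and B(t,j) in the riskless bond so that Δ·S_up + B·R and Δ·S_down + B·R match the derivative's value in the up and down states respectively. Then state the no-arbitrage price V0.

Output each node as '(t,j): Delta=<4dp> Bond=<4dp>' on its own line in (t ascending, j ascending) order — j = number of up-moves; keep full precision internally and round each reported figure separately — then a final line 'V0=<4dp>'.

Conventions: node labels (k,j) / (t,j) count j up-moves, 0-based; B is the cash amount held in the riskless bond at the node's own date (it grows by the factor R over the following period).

(0,0): Delta=0.0985 Bond=49.6422
(1,0): Delta=-1.0000 Bond=175.6128
(1,1): Delta=0.3481 Bond=2.9770
(2,0): Delta=-1.0000 Bond=198.4425
(2,1): Delta=-1.0000 Bond=198.4425
(2,2): Delta=0.6545 Bond=-83.3375
V0=65.4027

Risk-neutral probability p* = (R−d)/(u−d) = (1.13−0.68)/(1.33−0.68) = 0.6923.
Terminal payoffs: V(3,0)=173.9309, V(3,1)=125.8413, V(3,2)=31.7837, V(3,3)=152.1819
Node (2,0) S=73.9840: V=(p*·125.8413+(1−p*)·173.9309)/1.13=124.4585; Δ=(125.8413−173.9309)/(98.3987−50.3091)=-1.0000; B=V−Δ·S=198.4425
Node (2,1) S=144.7040: V=(p*·31.7837+(1−p*)·125.8413)/1.13=53.7385; Δ=(31.7837−125.8413)/(192.4563−98.3987)=-1.0000; B=V−Δ·S=198.4425
Node (2,2) S=283.0240: V=(p*·152.1819+(1−p*)·31.7837)/1.13=101.8905; Δ=(152.1819−31.7837)/(376.4219−192.4563)=0.6545; B=V−Δ·S=-83.3375
Node (1,0) S=108.8000: V=(p*·53.7385+(1−p*)·124.4585)/1.13=66.8128; Δ=(53.7385−124.4585)/(144.7040−73.9840)=-1.0000; B=V−Δ·S=175.6128
Node (1,1) S=212.8000: V=(p*·101.8905+(1−p*)·53.7385)/1.13=77.0571; Δ=(101.8905−53.7385)/(283.0240−144.7040)=0.3481; B=V−Δ·S=2.9770
Node (0,0) S=160.0000: V=(p*·77.0571+(1−p*)·66.8128)/1.13=65.4027; Δ=(77.0571−66.8128)/(212.8000−108.8000)=0.0985; B=V−Δ·S=49.6422
As a check, the time-0 holding Δ(0,0)·S0 + B(0,0) comes to 65.4027 — exactly V0.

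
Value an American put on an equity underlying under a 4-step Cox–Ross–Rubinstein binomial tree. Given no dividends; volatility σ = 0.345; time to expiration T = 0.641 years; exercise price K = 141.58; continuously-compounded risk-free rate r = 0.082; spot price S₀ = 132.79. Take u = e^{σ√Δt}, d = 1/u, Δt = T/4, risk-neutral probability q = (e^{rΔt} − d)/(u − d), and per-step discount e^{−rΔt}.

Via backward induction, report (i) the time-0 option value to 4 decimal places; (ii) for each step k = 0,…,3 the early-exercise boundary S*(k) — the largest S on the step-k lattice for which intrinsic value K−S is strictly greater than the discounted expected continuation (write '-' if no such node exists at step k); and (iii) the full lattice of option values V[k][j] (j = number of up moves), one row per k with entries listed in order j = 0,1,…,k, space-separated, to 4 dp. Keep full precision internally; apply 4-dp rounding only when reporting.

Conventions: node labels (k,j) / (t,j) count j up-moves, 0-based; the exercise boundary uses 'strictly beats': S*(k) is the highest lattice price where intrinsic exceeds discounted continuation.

params: Δt=0.16025 u=1.14810 d=0.87100 q=0.51326 e^(-rΔt)=0.98695
t_4 payoffs: 65.1529 40.8389 8.7900 0.0000 0.0000
t_3: node(3,0) S=87.7459 payoff=53.8341 vs cont=51.9858 → 53.8341 [stop]  node(3,1) S=115.6607 payoff=25.9193 vs cont=24.0710 → 25.9193 [stop]  node(3,2) S=152.4561 payoff=0.0000 vs cont=4.2226 → 4.2226 [wait]  node(3,3) S=200.9573 payoff=0.0000 vs cont=0.0000 → 0.0000 [wait]  ⇒ S*(3)=115.6607
t_2: node(2,0) S=100.7411 payoff=40.8389 vs cont=38.9907 → 40.8389 [stop]  node(2,1) S=132.7900 payoff=8.7900 vs cont=14.5902 → 14.5902 [wait]  node(2,2) S=175.0347 payoff=0.0000 vs cont=2.0284 → 2.0284 [wait]  ⇒ S*(2)=100.7411
t_1: node(1,0) S=115.6607 payoff=25.9193 vs cont=27.0092 → 27.0092 [wait]  node(1,1) S=152.4561 payoff=0.0000 vs cont=8.0364 → 8.0364 [wait]  ⇒ S*(1)=-
t_0: node(0,0) S=132.7900 payoff=8.7900 vs cont=17.0457 → 17.0457 [wait]  ⇒ S*(0)=-

price = 17.0457
boundary = - - 100.7411 115.6607
tree:
17.0457
27.0092 8.0364
40.8389 14.5902 2.0284
53.8341 25.9193 4.2226 0.0000
65.1529 40.8389 8.7900 0.0000 0.0000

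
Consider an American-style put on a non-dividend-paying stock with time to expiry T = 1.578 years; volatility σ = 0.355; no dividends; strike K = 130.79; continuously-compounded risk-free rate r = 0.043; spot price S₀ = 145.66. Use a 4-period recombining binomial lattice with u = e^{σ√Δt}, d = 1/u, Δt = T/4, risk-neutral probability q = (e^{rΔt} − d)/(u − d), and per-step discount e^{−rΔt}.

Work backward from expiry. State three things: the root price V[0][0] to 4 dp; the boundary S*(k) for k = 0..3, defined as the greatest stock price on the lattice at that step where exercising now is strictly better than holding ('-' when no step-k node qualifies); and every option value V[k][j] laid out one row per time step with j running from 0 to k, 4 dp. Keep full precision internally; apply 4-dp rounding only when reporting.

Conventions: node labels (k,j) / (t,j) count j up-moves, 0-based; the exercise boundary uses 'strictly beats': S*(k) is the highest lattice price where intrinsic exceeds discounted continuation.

price = 14.4325
boundary = - - - 74.6161
tree:
14.4325
23.7585 4.9430
37.6389 9.7157 0.0000
56.1739 19.0968 0.0000 0.0000
71.0869 37.5358 0.0000 0.0000 0.0000

Δt=0.39450, u=1.24979, d=0.80014, q=0.48253, disc=e^(-rΔt)=0.98318
k=4 terminal: V=max(K-S,0) → 71.0869 37.5358 0.0000 0.0000 0.0000
k=3: j=0 S=74.6161 intr=56.1739 cont=53.9739 V=56.1739[EX]; j=1 S=116.5479 intr=14.2421 cont=19.0968 V=19.0968[hold]; j=2 S=182.0439 intr=0.0000 cont=0.0000 V=0.0000[hold]; j=3 S=284.3465 intr=0.0000 cont=0.0000 V=0.0000[hold]  S*(3)=74.6161
k=2: j=0 S=93.2542 intr=37.5358 cont=37.6389 V=37.6389[hold]; j=1 S=145.6600 intr=0.0000 cont=9.7157 V=9.7157[hold]; j=2 S=227.5160 intr=0.0000 cont=0.0000 V=0.0000[hold]  S*(2)=-
k=1: j=0 S=116.5479 intr=14.2421 cont=23.7585 V=23.7585[hold]; j=1 S=182.0439 intr=0.0000 cont=4.9430 V=4.9430[hold]  S*(1)=-
k=0: j=0 S=145.6600 intr=0.0000 cont=14.4325 V=14.4325[hold]  S*(0)=-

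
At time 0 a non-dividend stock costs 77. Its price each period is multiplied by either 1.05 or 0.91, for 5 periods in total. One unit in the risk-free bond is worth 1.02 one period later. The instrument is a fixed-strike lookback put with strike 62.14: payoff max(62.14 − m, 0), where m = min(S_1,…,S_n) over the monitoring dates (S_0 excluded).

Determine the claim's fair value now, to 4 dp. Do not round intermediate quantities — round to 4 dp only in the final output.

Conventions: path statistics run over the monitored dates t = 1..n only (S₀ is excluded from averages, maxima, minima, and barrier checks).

Risk-neutral up-probability p* = (R−d)/(u−d) = (1.02−0.91)/(1.05−0.91) = 0.7857; the claim prices as the p*-weighted sum of path payoffs discounted by R^5.
Enumerate all 2^5 = 32 price paths (U = up ×1.05, D = down ×0.91); each path with k up-moves has probability p*^k·(1−p*)^(5−k).
DDDDD: m=48.0505, payoff=14.0895, prob=0.000452
UDDDD: m=55.4429, payoff=6.6971, prob=0.001657
DUDDD: m=55.4429, payoff=6.6971, prob=0.001657
UUDDD: m=63.9725, payoff=0.0000, prob=0.006074
DDUDD: m=55.4429, payoff=6.6971, prob=0.001657
UDUDD: m=63.9725, payoff=0.0000, prob=0.006074
DUUDD: m=63.9725, payoff=0.0000, prob=0.006074
UUUDD: m=73.8145, payoff=0.0000, prob=0.022273
DDDUD: m=55.4429, payoff=6.6971, prob=0.001657
UDDUD: m=63.9725, payoff=0.0000, prob=0.006074
DUDUD: m=63.9725, payoff=0.0000, prob=0.006074
UUDUD: m=73.8145, payoff=0.0000, prob=0.022273
DDUUD: m=63.7637, payoff=0.0000, prob=0.006074
UDUUD: m=73.5735, payoff=0.0000, prob=0.022273
DUUUD: m=70.0700, payoff=0.0000, prob=0.022273
UUUUD: m=80.8500, payoff=0.0000, prob=0.081668
DDDDU: m=52.8027, payoff=9.3373, prob=0.001657
UDDDU: m=60.9262, payoff=1.2138, prob=0.006074
DUDDU: m=60.9262, payoff=1.2138, prob=0.006074
UUDDU: m=70.2995, payoff=0.0000, prob=0.022273
DDUDU: m=60.9262, payoff=1.2138, prob=0.006074
UDUDU: m=70.2995, payoff=0.0000, prob=0.022273
DUUDU: m=70.0700, payoff=0.0000, prob=0.022273
UUUDU: m=80.8500, payoff=0.0000, prob=0.081668
DDDUU: m=58.0250, payoff=4.1150, prob=0.006074
UDDUU: m=66.9519, payoff=0.0000, prob=0.022273
DUDUU: m=66.9519, payoff=0.0000, prob=0.022273
UUDUU: m=77.2522, payoff=0.0000, prob=0.081668
DDUUU: m=63.7637, payoff=0.0000, prob=0.022273
UDUUU: m=73.5735, payoff=0.0000, prob=0.081668
DUUUU: m=70.0700, payoff=0.0000, prob=0.081668
UUUUU: m=80.8500, payoff=0.0000, prob=0.299449
Price = Σ prob·payoff / R^5 = 0.113331 / 1.104081 = 0.1026

price = 0.1026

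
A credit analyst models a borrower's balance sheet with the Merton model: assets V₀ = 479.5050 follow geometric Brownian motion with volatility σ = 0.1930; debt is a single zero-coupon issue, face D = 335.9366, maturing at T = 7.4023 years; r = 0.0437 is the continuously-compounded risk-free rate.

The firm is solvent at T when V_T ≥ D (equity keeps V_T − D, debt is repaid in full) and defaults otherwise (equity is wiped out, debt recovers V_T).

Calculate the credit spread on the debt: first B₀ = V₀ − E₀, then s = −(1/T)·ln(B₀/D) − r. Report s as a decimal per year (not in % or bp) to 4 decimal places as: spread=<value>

spread=0.0046

Apply the equity-as-call identities (strike 335.9366, horizon 7.4023 years):
d₁ = [ln(V₀/D) + (r + σ²/2)T] / (σ√T)
   = [ln(479.5050/335.9366) + (0.0437 + 0.5·0.1930²)·7.4023] / (0.1930·√7.4023)
   = [0.355832 + 0.461345] / 0.525098 = 1.556235
d₂ = d₁ − σ√T = 1.556235 − 0.525098 = 1.031137
N(d₁) = 0.940174,  N(d₂) = 0.848762,  e^(−rT) = 0.723626
E₀ = V₀·N(d₁) − D·e^(−rT)·N(d₂)
   = 479.5050·0.940174 − 335.9366·0.723626·0.848762 = 244.490512
B₀ = V₀ − E₀ = 479.5050 − 244.490512 = 235.014488
spread = −(1/T)·ln(B₀/D) − r = −(1/7.4023)·ln(235.014488/335.9366) − 0.0437 = 0.00456544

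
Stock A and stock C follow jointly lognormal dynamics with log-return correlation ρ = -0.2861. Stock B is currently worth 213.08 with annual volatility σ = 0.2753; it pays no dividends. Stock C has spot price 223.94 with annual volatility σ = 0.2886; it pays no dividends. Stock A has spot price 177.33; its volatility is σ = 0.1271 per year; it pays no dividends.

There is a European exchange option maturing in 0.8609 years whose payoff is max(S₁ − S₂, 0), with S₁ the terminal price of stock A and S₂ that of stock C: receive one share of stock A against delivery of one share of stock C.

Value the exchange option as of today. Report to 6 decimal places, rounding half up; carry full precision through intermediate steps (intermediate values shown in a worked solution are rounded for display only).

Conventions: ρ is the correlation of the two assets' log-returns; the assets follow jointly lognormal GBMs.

σ_eff = √(σ₁² + σ₂² − 2ρσ₁σ₂) = √(0.1271² + 0.2886² − 2·-0.2861·0.1271·0.2886) = 0.347035
d₁ = (ln(S₁/S₂) + (q₂ − q₁ + σ_eff²/2)T) / (σ_eff√T) = (ln(177.33/223.94) + (0.0 − 0.0 + 0.060217)·0.8609) / 0.321995 = -0.563751
d₂ = d₁ − σ_eff√T = -0.563751 − 0.321995 = -0.885747
N(d₁) = 0.286462,  N(d₂) = 0.187877
V = S₁·e^{−q₁T}·N(d₁) − S₂·e^{−q₂T}·N(d₂) = 50.798261 − 42.073191 = 8.725071
Key observation: r never enters — measured in units of stock C, the claim is a call on S₁/S₂ struck at 1, so only the dividend yields and σ_eff matter.

exchange price = 8.725071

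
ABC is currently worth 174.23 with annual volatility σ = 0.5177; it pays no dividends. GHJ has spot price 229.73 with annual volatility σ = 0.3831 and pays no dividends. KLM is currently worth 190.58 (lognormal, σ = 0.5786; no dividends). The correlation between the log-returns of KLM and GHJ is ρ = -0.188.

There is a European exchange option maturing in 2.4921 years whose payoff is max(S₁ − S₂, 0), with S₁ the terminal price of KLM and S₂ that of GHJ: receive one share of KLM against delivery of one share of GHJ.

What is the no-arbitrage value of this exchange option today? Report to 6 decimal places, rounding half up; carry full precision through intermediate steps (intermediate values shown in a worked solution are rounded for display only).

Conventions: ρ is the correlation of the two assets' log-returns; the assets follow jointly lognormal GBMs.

σ_eff = √(σ₁² + σ₂² − 2ρσ₁σ₂) = √(0.5786² + 0.3831² − 2·-0.188·0.5786·0.3831) = 0.751591
d₁ = (ln(S₁/S₂) + (q₂ − q₁ + σ_eff²/2)T) / (σ_eff√T) = (ln(190.58/229.73) + (0.0 − 0.0 + 0.282444)·2.4921) / 1.186490 = 0.435778
d₂ = d₁ − σ_eff√T = 0.435778 − 1.186490 = -0.750712
N(d₁) = 0.668501,  N(d₂) = 0.226413
V = S₁·e^{−q₁T}·N(d₁) − S₂·e^{−q₂T}·N(d₂) = 127.402956 − 52.013883 = 75.389073
Key observation: pricing in GHJ-units makes this a unit-strike call on the ratio S₁/S₂ — the risk-free rate cancels and cannot affect the value.

exchange price = 75.389073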